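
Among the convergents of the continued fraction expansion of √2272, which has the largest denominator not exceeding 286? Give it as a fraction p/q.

13537/284

√2272 = [47; 1, 1, 1, 94, …] (period length 4).
Convergents:
  p_0/q_0 = 47/1
  p_1/q_1 = 48/1
  p_2/q_2 = 95/2
  p_3/q_3 = 143/3
  p_4/q_4 = 13537/284
  p_5/q_5 = 13680/287
q_4 = 284 ≤ 286 < 287 = q_5, so the answer is 13537/284.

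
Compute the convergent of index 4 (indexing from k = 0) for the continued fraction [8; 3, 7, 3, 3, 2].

1905/229

Using pₖ = aₖpₖ₋₁ + pₖ₋₂, qₖ = aₖqₖ₋₁ + qₖ₋₂ (with p₋₁=1, p₋₂=0, q₋₁=0, q₋₂=1):
  k=0: a=8, p=8, q=1
  k=1: a=3, p=25, q=3
  k=2: a=7, p=183, q=22
  k=3: a=3, p=574, q=69
  k=4: a=3, p=1905, q=229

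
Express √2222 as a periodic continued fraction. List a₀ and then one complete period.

[47; 7, 4, 7, 94]

a₀ = ⌊√2222⌋ = 47.
With m₀=0, d₀=1 and mₖ₊₁ = dₖaₖ − mₖ, dₖ₊₁ = (n − mₖ₊₁²)/dₖ, aₖ₊₁ = ⌊(a₀+mₖ₊₁)/dₖ₊₁⌋:
  k=1: m=47, d=13, a=7
  k=2: m=44, d=22, a=4
  k=3: m=44, d=13, a=7
  k=4: m=47, d=1, a=94
d=1 and a=2a₀=94 at k=4, so the next step gives (m, d) = (47, 13) again — its k=1 value — and the period has length 4.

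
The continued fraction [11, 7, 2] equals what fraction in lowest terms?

Using pₖ = aₖpₖ₋₁ + pₖ₋₂ and qₖ = aₖqₖ₋₁ + qₖ₋₂:
  k=0: a=11, p=11, q=1
  k=1: a=7, p=78, q=7
  k=2: a=2, p=167, q=15

167/15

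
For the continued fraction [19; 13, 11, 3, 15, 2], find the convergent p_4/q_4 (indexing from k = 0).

Using pₖ = aₖpₖ₋₁ + pₖ₋₂, qₖ = aₖqₖ₋₁ + qₖ₋₂ (with p₋₁=1, p₋₂=0, q₋₁=0, q₋₂=1):
  k=0: a=19, p=19, q=1
  k=1: a=13, p=248, q=13
  k=2: a=11, p=2747, q=144
  k=3: a=3, p=8489, q=445
  k=4: a=15, p=130082, q=6819

130082/6819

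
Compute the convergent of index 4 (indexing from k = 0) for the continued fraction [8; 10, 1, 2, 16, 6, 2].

4233/523

Using pₖ = aₖpₖ₋₁ + pₖ₋₂, qₖ = aₖqₖ₋₁ + qₖ₋₂ (with p₋₁=1, p₋₂=0, q₋₁=0, q₋₂=1):
  k=0: a=8, p=8, q=1
  k=1: a=10, p=81, q=10
  k=2: a=1, p=89, q=11
  k=3: a=2, p=259, q=32
  k=4: a=16, p=4233, q=523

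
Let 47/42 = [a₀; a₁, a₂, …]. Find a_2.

47 = 1·42 + 5   →  a_0 = 1
42 = 8·5 + 2   →  a_1 = 8
5 = 2·2 + 1   →  a_2 = 2

2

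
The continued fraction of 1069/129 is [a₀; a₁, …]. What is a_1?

1069 = 8·129 + 37   →  a_0 = 8
129 = 3·37 + 18   →  a_1 = 3

3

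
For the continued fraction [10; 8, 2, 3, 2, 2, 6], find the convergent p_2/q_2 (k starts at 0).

Using pₖ = aₖpₖ₋₁ + pₖ₋₂, qₖ = aₖqₖ₋₁ + qₖ₋₂ (with p₋₁=1, p₋₂=0, q₋₁=0, q₋₂=1):
  k=0: a=10, p=10, q=1
  k=1: a=8, p=81, q=8
  k=2: a=2, p=172, q=17

172/17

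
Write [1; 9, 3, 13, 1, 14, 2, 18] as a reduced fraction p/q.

253265/228737

Using pₖ = aₖpₖ₋₁ + pₖ₋₂ and qₖ = aₖqₖ₋₁ + qₖ₋₂:
  k=0: a=1, p=1, q=1
  k=1: a=9, p=10, q=9
  k=2: a=3, p=31, q=28
  k=3: a=13, p=413, q=373
  k=4: a=1, p=444, q=401
  k=5: a=14, p=6629, q=5987
  k=6: a=2, p=13702, q=12375
  k=7: a=18, p=253265, q=228737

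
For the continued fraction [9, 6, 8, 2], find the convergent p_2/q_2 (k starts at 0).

Using pₖ = aₖpₖ₋₁ + pₖ₋₂, qₖ = aₖqₖ₋₁ + qₖ₋₂ (with p₋₁=1, p₋₂=0, q₋₁=0, q₋₂=1):
  k=0: a=9, p=9, q=1
  k=1: a=6, p=55, q=6
  k=2: a=8, p=449, q=49

449/49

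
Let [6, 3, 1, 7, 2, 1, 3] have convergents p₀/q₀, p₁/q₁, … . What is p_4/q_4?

413/66

Using pₖ = aₖpₖ₋₁ + pₖ₋₂, qₖ = aₖqₖ₋₁ + qₖ₋₂ (with p₋₁=1, p₋₂=0, q₋₁=0, q₋₂=1):
  k=0: a=6, p=6, q=1
  k=1: a=3, p=19, q=3
  k=2: a=1, p=25, q=4
  k=3: a=7, p=194, q=31
  k=4: a=2, p=413, q=66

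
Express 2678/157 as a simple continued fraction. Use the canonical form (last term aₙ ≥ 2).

2678 = 17×157 + 9
157 = 17×9 + 4
9 = 2×4 + 1
4 = 4×1 + 0  (stop)
So 2678/157 = [17; 17, 2, 4].

[17; 17, 2, 4]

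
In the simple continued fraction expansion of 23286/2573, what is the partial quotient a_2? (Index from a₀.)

1

23286 = 9·2573 + 129   →  a_0 = 9
2573 = 19·129 + 122   →  a_1 = 19
129 = 1·122 + 7   →  a_2 = 1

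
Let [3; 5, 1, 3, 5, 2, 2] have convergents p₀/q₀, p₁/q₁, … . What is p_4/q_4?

384/121

Using pₖ = aₖpₖ₋₁ + pₖ₋₂, qₖ = aₖqₖ₋₁ + qₖ₋₂ (with p₋₁=1, p₋₂=0, q₋₁=0, q₋₂=1):
  k=0: a=3, p=3, q=1
  k=1: a=5, p=16, q=5
  k=2: a=1, p=19, q=6
  k=3: a=3, p=73, q=23
  k=4: a=5, p=384, q=121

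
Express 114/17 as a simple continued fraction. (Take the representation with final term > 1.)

114 = 6×17 + 12
17 = 1×12 + 5
12 = 2×5 + 2
5 = 2×2 + 1
2 = 2×1 + 0  (stop)
So 114/17 = [6; 1, 2, 2, 2].

[6; 1, 2, 2, 2]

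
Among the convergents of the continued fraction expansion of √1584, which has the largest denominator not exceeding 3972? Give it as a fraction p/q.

79201/1990

√1584 = [39; 1, 3, 1, 78, …] (period length 4).
Convergents:
  p_0/q_0 = 39/1
  p_1/q_1 = 40/1
  p_2/q_2 = 159/4
  p_3/q_3 = 199/5
  p_4/q_4 = 15681/394
  p_5/q_5 = 15880/399
  p_6/q_6 = 63321/1591
  p_7/q_7 = 79201/1990
  p_8/q_8 = 6240999/156811
q_7 = 1990 ≤ 3972 < 156811 = q_8, so the answer is 79201/1990.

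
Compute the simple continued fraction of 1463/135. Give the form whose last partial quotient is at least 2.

1463 = 10*135 + 113
135 = 1*113 + 22
113 = 5*22 + 3
22 = 7*3 + 1
3 = 3*1 + 0  (stop)
So 1463/135 = [10; 1, 5, 7, 3].

[10; 1, 5, 7, 3]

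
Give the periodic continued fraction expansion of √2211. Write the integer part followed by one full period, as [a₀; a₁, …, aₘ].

a₀ = ⌊√2211⌋ = 47.
With m₀=0, d₀=1 and mₖ₊₁ = dₖaₖ − mₖ, dₖ₊₁ = (n − mₖ₊₁²)/dₖ, aₖ₊₁ = ⌊(a₀+mₖ₊₁)/dₖ₊₁⌋:
  k=1: m=47, d=2, a=47
  k=2: m=47, d=1, a=94
d=1 and a=2a₀=94 at k=2, so the next step gives (m, d) = (47, 2) again — its k=1 value — and the period has length 2.

[47; 47, 94]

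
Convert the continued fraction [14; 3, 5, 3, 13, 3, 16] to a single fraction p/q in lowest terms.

Using pₖ = aₖpₖ₋₁ + pₖ₋₂ and qₖ = aₖqₖ₋₁ + qₖ₋₂:
  k=0: a=14, p=14, q=1
  k=1: a=3, p=43, q=3
  k=2: a=5, p=229, q=16
  k=3: a=3, p=730, q=51
  k=4: a=13, p=9719, q=679
  k=5: a=3, p=29887, q=2088
  k=6: a=16, p=487911, q=34087

487911/34087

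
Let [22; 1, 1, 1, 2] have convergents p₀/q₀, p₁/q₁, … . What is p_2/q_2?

45/2

Using pₖ = aₖpₖ₋₁ + pₖ₋₂, qₖ = aₖqₖ₋₁ + qₖ₋₂ (with p₋₁=1, p₋₂=0, q₋₁=0, q₋₂=1):
  k=0: a=22, p=22, q=1
  k=1: a=1, p=23, q=1
  k=2: a=1, p=45, q=2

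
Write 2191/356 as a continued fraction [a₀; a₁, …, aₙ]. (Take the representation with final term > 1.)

2191 = 6·356 + 55
356 = 6·55 + 26
55 = 2·26 + 3
26 = 8·3 + 2
3 = 1·2 + 1
2 = 2·1 + 0  (stop)
So 2191/356 = [6; 6, 2, 8, 1, 2].

[6; 6, 2, 8, 1, 2]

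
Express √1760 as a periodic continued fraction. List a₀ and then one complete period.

a₀ = ⌊√1760⌋ = 41.
With m₀=0, d₀=1 and mₖ₊₁ = dₖaₖ − mₖ, dₖ₊₁ = (n − mₖ₊₁²)/dₖ, aₖ₊₁ = ⌊(a₀+mₖ₊₁)/dₖ₊₁⌋:
  k=1: m=41, d=79, a=1
  k=2: m=38, d=4, a=19
  k=3: m=38, d=79, a=1
  k=4: m=41, d=1, a=82
d=1 and a=2a₀=82 at k=4, so the next step gives (m, d) = (41, 79) again — its k=1 value — and the period has length 4.

[41; 1, 19, 1, 82]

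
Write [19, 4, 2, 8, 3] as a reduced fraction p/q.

4556/237

Fold from the inside: start with 3/1.
  8 + 1/3 = 25/3
  2 + 3/25 = 53/25
  4 + 25/53 = 237/53
  19 + 53/237 = 4556/237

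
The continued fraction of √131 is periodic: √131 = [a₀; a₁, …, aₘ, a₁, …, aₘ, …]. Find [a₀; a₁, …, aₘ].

a₀ = ⌊√131⌋ = 11.
With m₀=0, d₀=1 and mₖ₊₁ = dₖaₖ − mₖ, dₖ₊₁ = (n − mₖ₊₁²)/dₖ, aₖ₊₁ = ⌊(a₀+mₖ₊₁)/dₖ₊₁⌋:
  k=1: m=11, d=10, a=2
  k=2: m=9, d=5, a=4
  k=3: m=11, d=2, a=11
  k=4: m=11, d=5, a=4
  k=5: m=9, d=10, a=2
  k=6: m=11, d=1, a=22
d=1 and a=2a₀=22 at k=6, so the next step gives (m, d) = (11, 10) again — its k=1 value — and the period has length 6.

[11; 2, 4, 11, 4, 2, 22]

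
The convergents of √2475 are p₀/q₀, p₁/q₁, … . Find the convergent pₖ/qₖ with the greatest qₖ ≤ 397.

√2475 = [49; 1, 2, 1, 98, …] (period length 4).
Convergents:
  p_0/q_0 = 49/1
  p_1/q_1 = 50/1
  p_2/q_2 = 149/3
  p_3/q_3 = 199/4
  p_4/q_4 = 19651/395
  p_5/q_5 = 19850/399
q_4 = 395 ≤ 397 < 399 = q_5, so the answer is 19651/395.

19651/395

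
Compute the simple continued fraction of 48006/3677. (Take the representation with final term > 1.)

[13; 17, 1, 14, 1, 3, 3]

48006 = 13×3677 + 205
3677 = 17×205 + 192
205 = 1×192 + 13
192 = 14×13 + 10
13 = 1×10 + 3
10 = 3×3 + 1
3 = 3×1 + 0  (stop)
So 48006/3677 = [13; 17, 1, 14, 1, 3, 3].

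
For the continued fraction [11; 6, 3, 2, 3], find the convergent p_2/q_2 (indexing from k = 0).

Using pₖ = aₖpₖ₋₁ + pₖ₋₂, qₖ = aₖqₖ₋₁ + qₖ₋₂ (with p₋₁=1, p₋₂=0, q₋₁=0, q₋₂=1):
  k=0: a=11, p=11, q=1
  k=1: a=6, p=67, q=6
  k=2: a=3, p=212, q=19

212/19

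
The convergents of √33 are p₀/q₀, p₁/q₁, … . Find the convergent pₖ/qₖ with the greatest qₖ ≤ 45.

247/43

√33 = [5; 1, 2, 1, 10, …] (period length 4).
Convergents:
  p_0/q_0 = 5/1
  p_1/q_1 = 6/1
  p_2/q_2 = 17/3
  p_3/q_3 = 23/4
  p_4/q_4 = 247/43
  p_5/q_5 = 270/47
q_4 = 43 ≤ 45 < 47 = q_5, so the answer is 247/43.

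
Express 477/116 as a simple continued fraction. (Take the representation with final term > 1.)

[4; 8, 1, 12]

477 = 4·116 + 13
116 = 8·13 + 12
13 = 1·12 + 1
12 = 12·1 + 0  (stop)
So 477/116 = [4; 8, 1, 12].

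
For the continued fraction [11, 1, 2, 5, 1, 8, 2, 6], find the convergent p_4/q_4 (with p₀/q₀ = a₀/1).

Using pₖ = aₖpₖ₋₁ + pₖ₋₂, qₖ = aₖqₖ₋₁ + qₖ₋₂ (with p₋₁=1, p₋₂=0, q₋₁=0, q₋₂=1):
  k=0: a=11, p=11, q=1
  k=1: a=1, p=12, q=1
  k=2: a=2, p=35, q=3
  k=3: a=5, p=187, q=16
  k=4: a=1, p=222, q=19

222/19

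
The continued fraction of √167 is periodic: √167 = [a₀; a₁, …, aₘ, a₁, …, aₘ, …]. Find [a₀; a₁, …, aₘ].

a₀ = ⌊√167⌋ = 12.
With m₀=0, d₀=1 and mₖ₊₁ = dₖaₖ − mₖ, dₖ₊₁ = (n − mₖ₊₁²)/dₖ, aₖ₊₁ = ⌊(a₀+mₖ₊₁)/dₖ₊₁⌋:
  k=1: m=12, d=23, a=1
  k=2: m=11, d=2, a=11
  k=3: m=11, d=23, a=1
  k=4: m=12, d=1, a=24
d=1 and a=2a₀=24 at k=4, so the next step gives (m, d) = (12, 23) again — its k=1 value — and the period has length 4.

[12; 1, 11, 1, 24]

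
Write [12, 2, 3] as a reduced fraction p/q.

87/7

Using pₖ = aₖpₖ₋₁ + pₖ₋₂ and qₖ = aₖqₖ₋₁ + qₖ₋₂:
  k=0: a=12, p=12, q=1
  k=1: a=2, p=25, q=2
  k=2: a=3, p=87, q=7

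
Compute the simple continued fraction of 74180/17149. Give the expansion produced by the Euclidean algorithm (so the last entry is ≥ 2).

[4; 3, 14, 15, 3, 1, 2, 2]

74180 = 4·17149 + 5584
17149 = 3·5584 + 397
5584 = 14·397 + 26
397 = 15·26 + 7
26 = 3·7 + 5
7 = 1·5 + 2
5 = 2·2 + 1
2 = 2·1 + 0  (stop)
So 74180/17149 = [4; 3, 14, 15, 3, 1, 2, 2].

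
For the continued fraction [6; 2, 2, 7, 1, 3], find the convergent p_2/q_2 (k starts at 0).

Using pₖ = aₖpₖ₋₁ + pₖ₋₂, qₖ = aₖqₖ₋₁ + qₖ₋₂ (with p₋₁=1, p₋₂=0, q₋₁=0, q₋₂=1):
  k=0: a=6, p=6, q=1
  k=1: a=2, p=13, q=2
  k=2: a=2, p=32, q=5

32/5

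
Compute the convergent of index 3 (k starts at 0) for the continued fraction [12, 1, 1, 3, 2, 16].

Using pₖ = aₖpₖ₋₁ + pₖ₋₂, qₖ = aₖqₖ₋₁ + qₖ₋₂ (with p₋₁=1, p₋₂=0, q₋₁=0, q₋₂=1):
  k=0: a=12, p=12, q=1
  k=1: a=1, p=13, q=1
  k=2: a=1, p=25, q=2
  k=3: a=3, p=88, q=7

88/7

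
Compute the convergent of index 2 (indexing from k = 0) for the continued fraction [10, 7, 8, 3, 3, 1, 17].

Using pₖ = aₖpₖ₋₁ + pₖ₋₂, qₖ = aₖqₖ₋₁ + qₖ₋₂ (with p₋₁=1, p₋₂=0, q₋₁=0, q₋₂=1):
  k=0: a=10, p=10, q=1
  k=1: a=7, p=71, q=7
  k=2: a=8, p=578, q=57

578/57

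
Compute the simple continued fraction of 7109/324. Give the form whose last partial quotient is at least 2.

[21; 1, 16, 19]

7109 = 21×324 + 305
324 = 1×305 + 19
305 = 16×19 + 1
19 = 19×1 + 0  (stop)
So 7109/324 = [21; 1, 16, 19].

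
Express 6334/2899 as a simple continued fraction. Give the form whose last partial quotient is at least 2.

6334 = 2×2899 + 536
2899 = 5×536 + 219
536 = 2×219 + 98
219 = 2×98 + 23
98 = 4×23 + 6
23 = 3×6 + 5
6 = 1×5 + 1
5 = 5×1 + 0  (stop)
So 6334/2899 = [2; 5, 2, 2, 4, 3, 1, 5].

[2; 5, 2, 2, 4, 3, 1, 5]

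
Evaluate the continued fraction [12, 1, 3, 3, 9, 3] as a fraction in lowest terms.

Using pₖ = aₖpₖ₋₁ + pₖ₋₂ and qₖ = aₖqₖ₋₁ + qₖ₋₂:
  k=0: a=12, p=12, q=1
  k=1: a=1, p=13, q=1
  k=2: a=3, p=51, q=4
  k=3: a=3, p=166, q=13
  k=4: a=9, p=1545, q=121
  k=5: a=3, p=4801, q=376

4801/376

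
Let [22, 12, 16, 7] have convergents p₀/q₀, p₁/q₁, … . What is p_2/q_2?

Using pₖ = aₖpₖ₋₁ + pₖ₋₂, qₖ = aₖqₖ₋₁ + qₖ₋₂ (with p₋₁=1, p₋₂=0, q₋₁=0, q₋₂=1):
  k=0: a=22, p=22, q=1
  k=1: a=12, p=265, q=12
  k=2: a=16, p=4262, q=193

4262/193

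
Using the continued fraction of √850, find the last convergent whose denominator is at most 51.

379/13

√850 = [29; 6, 2, 6, 58, …] (period length 4).
Convergents:
  p_0/q_0 = 29/1
  p_1/q_1 = 175/6
  p_2/q_2 = 379/13
  p_3/q_3 = 2449/84
q_2 = 13 ≤ 51 < 84 = q_3, so the answer is 379/13.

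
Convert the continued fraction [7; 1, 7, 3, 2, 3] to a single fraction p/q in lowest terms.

1568/199

Fold from the inside: start with 3/1.
  2 + 1/3 = 7/3
  3 + 3/7 = 24/7
  7 + 7/24 = 175/24
  1 + 24/175 = 199/175
  7 + 175/199 = 1568/199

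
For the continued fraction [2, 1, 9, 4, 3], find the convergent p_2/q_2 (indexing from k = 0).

Using pₖ = aₖpₖ₋₁ + pₖ₋₂, qₖ = aₖqₖ₋₁ + qₖ₋₂ (with p₋₁=1, p₋₂=0, q₋₁=0, q₋₂=1):
  k=0: a=2, p=2, q=1
  k=1: a=1, p=3, q=1
  k=2: a=9, p=29, q=10

29/10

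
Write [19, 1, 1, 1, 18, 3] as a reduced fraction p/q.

3362/171

Using pₖ = aₖpₖ₋₁ + pₖ₋₂ and qₖ = aₖqₖ₋₁ + qₖ₋₂:
  k=0: a=19, p=19, q=1
  k=1: a=1, p=20, q=1
  k=2: a=1, p=39, q=2
  k=3: a=1, p=59, q=3
  k=4: a=18, p=1101, q=56
  k=5: a=3, p=3362, q=171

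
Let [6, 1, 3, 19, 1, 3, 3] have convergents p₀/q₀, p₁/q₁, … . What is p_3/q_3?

520/77

Using pₖ = aₖpₖ₋₁ + pₖ₋₂, qₖ = aₖqₖ₋₁ + qₖ₋₂ (with p₋₁=1, p₋₂=0, q₋₁=0, q₋₂=1):
  k=0: a=6, p=6, q=1
  k=1: a=1, p=7, q=1
  k=2: a=3, p=27, q=4
  k=3: a=19, p=520, q=77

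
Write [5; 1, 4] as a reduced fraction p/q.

29/5

Using pₖ = aₖpₖ₋₁ + pₖ₋₂ and qₖ = aₖqₖ₋₁ + qₖ₋₂:
  k=0: a=5, p=5, q=1
  k=1: a=1, p=6, q=1
  k=2: a=4, p=29, q=5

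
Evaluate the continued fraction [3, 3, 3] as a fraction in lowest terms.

Fold from the inside: start with 3/1.
  3 + 1/3 = 10/3
  3 + 3/10 = 33/10

33/10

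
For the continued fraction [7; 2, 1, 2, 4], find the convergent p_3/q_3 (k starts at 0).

59/8

Using pₖ = aₖpₖ₋₁ + pₖ₋₂, qₖ = aₖqₖ₋₁ + qₖ₋₂ (with p₋₁=1, p₋₂=0, q₋₁=0, q₋₂=1):
  k=0: a=7, p=7, q=1
  k=1: a=2, p=15, q=2
  k=2: a=1, p=22, q=3
  k=3: a=2, p=59, q=8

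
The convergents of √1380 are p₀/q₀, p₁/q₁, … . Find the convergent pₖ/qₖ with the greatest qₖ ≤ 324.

6761/182

√1380 = [37; 6, 1, 2, 1, 6, 74, …] (period length 6).
Convergents:
  p_0/q_0 = 37/1
  p_1/q_1 = 223/6
  p_2/q_2 = 260/7
  p_3/q_3 = 743/20
  p_4/q_4 = 1003/27
  p_5/q_5 = 6761/182
  p_6/q_6 = 501317/13495
q_5 = 182 ≤ 324 < 13495 = q_6, so the answer is 6761/182.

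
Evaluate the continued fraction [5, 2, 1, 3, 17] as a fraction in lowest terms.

Fold from the inside: start with 17/1.
  3 + 1/17 = 52/17
  1 + 17/52 = 69/52
  2 + 52/69 = 190/69
  5 + 69/190 = 1019/190

1019/190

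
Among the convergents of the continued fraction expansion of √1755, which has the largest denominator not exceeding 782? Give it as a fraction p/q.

10934/261

√1755 = [41; 1, 8, 3, 8, 1, 82, …] (period length 6).
Convergents:
  p_0/q_0 = 41/1
  p_1/q_1 = 42/1
  p_2/q_2 = 377/9
  p_3/q_3 = 1173/28
  p_4/q_4 = 9761/233
  p_5/q_5 = 10934/261
  p_6/q_6 = 906349/21635
q_5 = 261 ≤ 782 < 21635 = q_6, so the answer is 10934/261.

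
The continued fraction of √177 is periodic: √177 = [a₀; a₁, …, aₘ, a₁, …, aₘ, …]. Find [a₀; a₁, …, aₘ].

[13; 3, 3, 2, 8, 2, 3, 3, 26]

a₀ = ⌊√177⌋ = 13.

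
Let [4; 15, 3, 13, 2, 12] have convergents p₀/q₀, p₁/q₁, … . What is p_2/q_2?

187/46

Using pₖ = aₖpₖ₋₁ + pₖ₋₂, qₖ = aₖqₖ₋₁ + qₖ₋₂ (with p₋₁=1, p₋₂=0, q₋₁=0, q₋₂=1):
  k=0: a=4, p=4, q=1
  k=1: a=15, p=61, q=15
  k=2: a=3, p=187, q=46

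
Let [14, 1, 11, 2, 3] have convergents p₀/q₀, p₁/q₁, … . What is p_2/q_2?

179/12

Using pₖ = aₖpₖ₋₁ + pₖ₋₂, qₖ = aₖqₖ₋₁ + qₖ₋₂ (with p₋₁=1, p₋₂=0, q₋₁=0, q₋₂=1):
  k=0: a=14, p=14, q=1
  k=1: a=1, p=15, q=1
  k=2: a=11, p=179, q=12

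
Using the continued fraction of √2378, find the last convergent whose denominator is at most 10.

√2378 = [48; 1, 3, 3, 1, 96, …] (period length 5).
Convergents:
  p_0/q_0 = 48/1
  p_1/q_1 = 49/1
  p_2/q_2 = 195/4
  p_3/q_3 = 634/13
q_2 = 4 ≤ 10 < 13 = q_3, so the answer is 195/4.

195/4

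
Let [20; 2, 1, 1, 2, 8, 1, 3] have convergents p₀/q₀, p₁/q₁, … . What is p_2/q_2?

61/3

Using pₖ = aₖpₖ₋₁ + pₖ₋₂, qₖ = aₖqₖ₋₁ + qₖ₋₂ (with p₋₁=1, p₋₂=0, q₋₁=0, q₋₂=1):
  k=0: a=20, p=20, q=1
  k=1: a=2, p=41, q=2
  k=2: a=1, p=61, q=3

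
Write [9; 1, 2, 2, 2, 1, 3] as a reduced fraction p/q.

864/89

Fold from the inside: start with 3/1.
  1 + 1/3 = 4/3
  2 + 3/4 = 11/4
  2 + 4/11 = 26/11
  2 + 11/26 = 63/26
  1 + 26/63 = 89/63
  9 + 63/89 = 864/89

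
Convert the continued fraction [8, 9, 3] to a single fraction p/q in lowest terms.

Fold from the inside: start with 3/1.
  9 + 1/3 = 28/3
  8 + 3/28 = 227/28

227/28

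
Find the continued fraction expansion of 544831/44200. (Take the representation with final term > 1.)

[12; 3, 15, 1, 10, 5, 16]

544831 = 12*44200 + 14431
44200 = 3*14431 + 907
14431 = 15*907 + 826
907 = 1*826 + 81
826 = 10*81 + 16
81 = 5*16 + 1
16 = 16*1 + 0  (stop)
So 544831/44200 = [12; 3, 15, 1, 10, 5, 16].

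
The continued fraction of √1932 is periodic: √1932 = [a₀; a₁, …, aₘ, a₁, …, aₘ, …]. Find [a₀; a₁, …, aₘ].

[43; 1, 20, 1, 86]

a₀ = ⌊√1932⌋ = 43.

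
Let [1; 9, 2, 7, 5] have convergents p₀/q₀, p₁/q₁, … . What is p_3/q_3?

157/142

Using pₖ = aₖpₖ₋₁ + pₖ₋₂, qₖ = aₖqₖ₋₁ + qₖ₋₂ (with p₋₁=1, p₋₂=0, q₋₁=0, q₋₂=1):
  k=0: a=1, p=1, q=1
  k=1: a=9, p=10, q=9
  k=2: a=2, p=21, q=19
  k=3: a=7, p=157, q=142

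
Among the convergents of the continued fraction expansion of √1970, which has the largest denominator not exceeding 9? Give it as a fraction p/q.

222/5

√1970 = [44; 2, 1, 1, 2, 88, …] (period length 5).
Convergents:
  p_0/q_0 = 44/1
  p_1/q_1 = 89/2
  p_2/q_2 = 133/3
  p_3/q_3 = 222/5
  p_4/q_4 = 577/13
q_3 = 5 ≤ 9 < 13 = q_4, so the answer is 222/5.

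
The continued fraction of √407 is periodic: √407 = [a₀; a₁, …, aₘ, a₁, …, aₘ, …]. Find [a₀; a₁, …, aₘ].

a₀ = ⌊√407⌋ = 20.
With m₀=0, d₀=1 and mₖ₊₁ = dₖaₖ − mₖ, dₖ₊₁ = (n − mₖ₊₁²)/dₖ, aₖ₊₁ = ⌊(a₀+mₖ₊₁)/dₖ₊₁⌋:
  k=1: m=20, d=7, a=5
  k=2: m=15, d=26, a=1
  k=3: m=11, d=11, a=2
  k=4: m=11, d=26, a=1
  k=5: m=15, d=7, a=5
  k=6: m=20, d=1, a=40
d=1 and a=2a₀=40 at k=6, so the next step gives (m, d) = (20, 7) again — its k=1 value — and the period has length 6.

[20; 5, 1, 2, 1, 5, 40]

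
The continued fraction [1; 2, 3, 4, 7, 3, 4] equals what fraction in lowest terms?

4215/2941

Using pₖ = aₖpₖ₋₁ + pₖ₋₂ and qₖ = aₖqₖ₋₁ + qₖ₋₂:
  k=0: a=1, p=1, q=1
  k=1: a=2, p=3, q=2
  k=2: a=3, p=10, q=7
  k=3: a=4, p=43, q=30
  k=4: a=7, p=311, q=217
  k=5: a=3, p=976, q=681
  k=6: a=4, p=4215, q=2941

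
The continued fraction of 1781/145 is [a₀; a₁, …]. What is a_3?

1

1781 = 12·145 + 41   →  a_0 = 12
145 = 3·41 + 22   →  a_1 = 3
41 = 1·22 + 19   →  a_2 = 1
22 = 1·19 + 3   →  a_3 = 1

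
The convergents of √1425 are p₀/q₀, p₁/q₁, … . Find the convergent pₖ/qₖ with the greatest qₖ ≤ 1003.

√1425 = [37; 1, 2, 1, 74, …] (period length 4).
Convergents:
  p_0/q_0 = 37/1
  p_1/q_1 = 38/1
  p_2/q_2 = 113/3
  p_3/q_3 = 151/4
  p_4/q_4 = 11287/299
  p_5/q_5 = 11438/303
  p_6/q_6 = 34163/905
  p_7/q_7 = 45601/1208
q_6 = 905 ≤ 1003 < 1208 = q_7, so the answer is 34163/905.

34163/905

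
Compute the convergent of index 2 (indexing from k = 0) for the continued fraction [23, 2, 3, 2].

164/7

Using pₖ = aₖpₖ₋₁ + pₖ₋₂, qₖ = aₖqₖ₋₁ + qₖ₋₂ (with p₋₁=1, p₋₂=0, q₋₁=0, q₋₂=1):
  k=0: a=23, p=23, q=1
  k=1: a=2, p=47, q=2
  k=2: a=3, p=164, q=7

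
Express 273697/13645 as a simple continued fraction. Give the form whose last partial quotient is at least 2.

273697 = 20·13645 + 797
13645 = 17·797 + 96
797 = 8·96 + 29
96 = 3·29 + 9
29 = 3·9 + 2
9 = 4·2 + 1
2 = 2·1 + 0  (stop)
So 273697/13645 = [20; 17, 8, 3, 3, 4, 2].

[20; 17, 8, 3, 3, 4, 2]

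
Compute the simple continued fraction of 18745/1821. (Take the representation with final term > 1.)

18745 = 10*1821 + 535
1821 = 3*535 + 216
535 = 2*216 + 103
216 = 2*103 + 10
103 = 10*10 + 3
10 = 3*3 + 1
3 = 3*1 + 0  (stop)
So 18745/1821 = [10; 3, 2, 2, 10, 3, 3].

[10; 3, 2, 2, 10, 3, 3]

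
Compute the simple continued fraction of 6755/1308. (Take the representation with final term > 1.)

6755 = 5·1308 + 215
1308 = 6·215 + 18
215 = 11·18 + 17
18 = 1·17 + 1
17 = 17·1 + 0  (stop)
So 6755/1308 = [5; 6, 11, 1, 17].

[5; 6, 11, 1, 17]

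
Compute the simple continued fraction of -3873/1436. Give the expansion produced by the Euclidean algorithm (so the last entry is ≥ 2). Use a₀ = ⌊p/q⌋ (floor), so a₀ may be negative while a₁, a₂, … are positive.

-3873 = -3×1436 + 435
1436 = 3×435 + 131
435 = 3×131 + 42
131 = 3×42 + 5
42 = 8×5 + 2
5 = 2×2 + 1
2 = 2×1 + 0  (stop)
So -3873/1436 = [-3; 3, 3, 3, 8, 2, 2].

[-3; 3, 3, 3, 8, 2, 2]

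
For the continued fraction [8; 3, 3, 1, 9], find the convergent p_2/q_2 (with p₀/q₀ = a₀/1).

83/10

Using pₖ = aₖpₖ₋₁ + pₖ₋₂, qₖ = aₖqₖ₋₁ + qₖ₋₂ (with p₋₁=1, p₋₂=0, q₋₁=0, q₋₂=1):
  k=0: a=8, p=8, q=1
  k=1: a=3, p=25, q=3
  k=2: a=3, p=83, q=10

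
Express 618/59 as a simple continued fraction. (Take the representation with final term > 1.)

[10; 2, 9, 3]

618 = 10×59 + 28
59 = 2×28 + 3
28 = 9×3 + 1
3 = 3×1 + 0  (stop)
So 618/59 = [10; 2, 9, 3].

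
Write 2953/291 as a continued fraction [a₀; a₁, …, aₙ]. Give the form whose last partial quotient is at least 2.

[10; 6, 1, 3, 3, 3]

2953 = 10·291 + 43
291 = 6·43 + 33
43 = 1·33 + 10
33 = 3·10 + 3
10 = 3·3 + 1
3 = 3·1 + 0  (stop)
So 2953/291 = [10; 6, 1, 3, 3, 3].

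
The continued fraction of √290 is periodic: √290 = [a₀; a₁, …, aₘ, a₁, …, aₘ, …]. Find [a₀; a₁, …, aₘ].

[17; 34]

a₀ = ⌊√290⌋ = 17.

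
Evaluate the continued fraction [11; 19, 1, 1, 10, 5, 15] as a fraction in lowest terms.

350821/31745

Fold from the inside: start with 15/1.
  5 + 1/15 = 76/15
  10 + 15/76 = 775/76
  1 + 76/775 = 851/775
  1 + 775/851 = 1626/851
  19 + 851/1626 = 31745/1626
  11 + 1626/31745 = 350821/31745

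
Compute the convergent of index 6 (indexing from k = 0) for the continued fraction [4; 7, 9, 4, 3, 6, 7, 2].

Using pₖ = aₖpₖ₋₁ + pₖ₋₂, qₖ = aₖqₖ₋₁ + qₖ₋₂ (with p₋₁=1, p₋₂=0, q₋₁=0, q₋₂=1):
  k=0: a=4, p=4, q=1
  k=1: a=7, p=29, q=7
  k=2: a=9, p=265, q=64
  k=3: a=4, p=1089, q=263
  k=4: a=3, p=3532, q=853
  k=5: a=6, p=22281, q=5381
  k=6: a=7, p=159499, q=38520

159499/38520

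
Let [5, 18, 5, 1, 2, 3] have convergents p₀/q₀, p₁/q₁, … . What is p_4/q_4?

Using pₖ = aₖpₖ₋₁ + pₖ₋₂, qₖ = aₖqₖ₋₁ + qₖ₋₂ (with p₋₁=1, p₋₂=0, q₋₁=0, q₋₂=1):
  k=0: a=5, p=5, q=1
  k=1: a=18, p=91, q=18
  k=2: a=5, p=460, q=91
  k=3: a=1, p=551, q=109
  k=4: a=2, p=1562, q=309

1562/309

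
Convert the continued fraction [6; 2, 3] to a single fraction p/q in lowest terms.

45/7

Fold from the inside: start with 3/1.
  2 + 1/3 = 7/3
  6 + 3/7 = 45/7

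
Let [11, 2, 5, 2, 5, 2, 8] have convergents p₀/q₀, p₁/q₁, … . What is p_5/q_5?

Using pₖ = aₖpₖ₋₁ + pₖ₋₂, qₖ = aₖqₖ₋₁ + qₖ₋₂ (with p₋₁=1, p₋₂=0, q₋₁=0, q₋₂=1):
  k=0: a=11, p=11, q=1
  k=1: a=2, p=23, q=2
  k=2: a=5, p=126, q=11
  k=3: a=2, p=275, q=24
  k=4: a=5, p=1501, q=131
  k=5: a=2, p=3277, q=286

3277/286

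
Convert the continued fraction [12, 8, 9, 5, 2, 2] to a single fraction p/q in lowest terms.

Fold from the inside: start with 2/1.
  2 + 1/2 = 5/2
  5 + 2/5 = 27/5
  9 + 5/27 = 248/27
  8 + 27/248 = 2011/248
  12 + 248/2011 = 24380/2011

24380/2011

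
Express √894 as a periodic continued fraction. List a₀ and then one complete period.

[29; 1, 8, 1, 58]

a₀ = ⌊√894⌋ = 29.
With m₀=0, d₀=1 and mₖ₊₁ = dₖaₖ − mₖ, dₖ₊₁ = (n − mₖ₊₁²)/dₖ, aₖ₊₁ = ⌊(a₀+mₖ₊₁)/dₖ₊₁⌋:
  k=1: m=29, d=53, a=1
  k=2: m=24, d=6, a=8
  k=3: m=24, d=53, a=1
  k=4: m=29, d=1, a=58
d=1 and a=2a₀=58 at k=4, so the next step gives (m, d) = (29, 53) again — its k=1 value — and the period has length 4.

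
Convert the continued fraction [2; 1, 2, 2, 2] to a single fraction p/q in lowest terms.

46/17

Using pₖ = aₖpₖ₋₁ + pₖ₋₂ and qₖ = aₖqₖ₋₁ + qₖ₋₂:
  k=0: a=2, p=2, q=1
  k=1: a=1, p=3, q=1
  k=2: a=2, p=8, q=3
  k=3: a=2, p=19, q=7
  k=4: a=2, p=46, q=17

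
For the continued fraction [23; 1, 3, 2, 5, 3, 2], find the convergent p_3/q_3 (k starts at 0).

Using pₖ = aₖpₖ₋₁ + pₖ₋₂, qₖ = aₖqₖ₋₁ + qₖ₋₂ (with p₋₁=1, p₋₂=0, q₋₁=0, q₋₂=1):
  k=0: a=23, p=23, q=1
  k=1: a=1, p=24, q=1
  k=2: a=3, p=95, q=4
  k=3: a=2, p=214, q=9

214/9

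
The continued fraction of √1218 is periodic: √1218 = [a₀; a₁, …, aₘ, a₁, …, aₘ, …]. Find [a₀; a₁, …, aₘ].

a₀ = ⌊√1218⌋ = 34.
With m₀=0, d₀=1 and mₖ₊₁ = dₖaₖ − mₖ, dₖ₊₁ = (n − mₖ₊₁²)/dₖ, aₖ₊₁ = ⌊(a₀+mₖ₊₁)/dₖ₊₁⌋:
  k=1: m=34, d=62, a=1
  k=2: m=28, d=7, a=8
  k=3: m=28, d=62, a=1
  k=4: m=34, d=1, a=68
d=1 and a=2a₀=68 at k=4, so the next step gives (m, d) = (34, 62) again — its k=1 value — and the period has length 4.

[34; 1, 8, 1, 68]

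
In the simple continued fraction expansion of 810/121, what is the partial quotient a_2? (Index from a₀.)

2

810 = 6·121 + 84   →  a_0 = 6
121 = 1·84 + 37   →  a_1 = 1
84 = 2·37 + 10   →  a_2 = 2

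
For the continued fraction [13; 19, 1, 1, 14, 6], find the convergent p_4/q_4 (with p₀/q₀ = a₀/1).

7387/566

Using pₖ = aₖpₖ₋₁ + pₖ₋₂, qₖ = aₖqₖ₋₁ + qₖ₋₂ (with p₋₁=1, p₋₂=0, q₋₁=0, q₋₂=1):
  k=0: a=13, p=13, q=1
  k=1: a=19, p=248, q=19
  k=2: a=1, p=261, q=20
  k=3: a=1, p=509, q=39
  k=4: a=14, p=7387, q=566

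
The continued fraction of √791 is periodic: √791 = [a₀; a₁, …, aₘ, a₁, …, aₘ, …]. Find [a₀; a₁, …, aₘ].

[28; 8, 56]

a₀ = ⌊√791⌋ = 28.
With m₀=0, d₀=1 and mₖ₊₁ = dₖaₖ − mₖ, dₖ₊₁ = (n − mₖ₊₁²)/dₖ, aₖ₊₁ = ⌊(a₀+mₖ₊₁)/dₖ₊₁⌋:
  k=1: m=28, d=7, a=8
  k=2: m=28, d=1, a=56
d=1 and a=2a₀=56 at k=2, so the next step gives (m, d) = (28, 7) again — its k=1 value — and the period has length 2.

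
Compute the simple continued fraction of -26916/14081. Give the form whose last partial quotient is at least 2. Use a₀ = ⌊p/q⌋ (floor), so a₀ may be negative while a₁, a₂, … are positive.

[-2; 11, 3, 3, 10, 12]

-26916 = -2·14081 + 1246
14081 = 11·1246 + 375
1246 = 3·375 + 121
375 = 3·121 + 12
121 = 10·12 + 1
12 = 12·1 + 0  (stop)
So -26916/14081 = [-2; 11, 3, 3, 10, 12].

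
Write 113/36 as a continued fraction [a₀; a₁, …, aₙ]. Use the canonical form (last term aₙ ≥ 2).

[3; 7, 5]

113 = 3×36 + 5
36 = 7×5 + 1
5 = 5×1 + 0  (stop)
So 113/36 = [3; 7, 5].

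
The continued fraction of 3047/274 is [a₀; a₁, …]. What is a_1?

8

3047 = 11·274 + 33   →  a_0 = 11
274 = 8·33 + 10   →  a_1 = 8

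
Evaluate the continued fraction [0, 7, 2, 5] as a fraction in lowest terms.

Fold from the inside: start with 5/1.
  2 + 1/5 = 11/5
  7 + 5/11 = 82/11
  0 + 11/82 = 11/82

11/82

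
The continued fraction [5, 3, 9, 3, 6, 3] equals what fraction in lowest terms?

9244/1737

Using pₖ = aₖpₖ₋₁ + pₖ₋₂ and qₖ = aₖqₖ₋₁ + qₖ₋₂:
  k=0: a=5, p=5, q=1
  k=1: a=3, p=16, q=3
  k=2: a=9, p=149, q=28
  k=3: a=3, p=463, q=87
  k=4: a=6, p=2927, q=550
  k=5: a=3, p=9244, q=1737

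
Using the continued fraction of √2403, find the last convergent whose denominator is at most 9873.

235445/4803

√2403 = [49; 49, 98, …] (period length 2).
Convergents:
  p_0/q_0 = 49/1
  p_1/q_1 = 2402/49
  p_2/q_2 = 235445/4803
  p_3/q_3 = 11539207/235396
q_2 = 4803 ≤ 9873 < 235396 = q_3, so the answer is 235445/4803.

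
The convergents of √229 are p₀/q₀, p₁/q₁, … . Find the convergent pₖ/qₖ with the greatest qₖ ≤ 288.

√229 = [15; 7, 1, 1, 7, 30, …] (period length 5).
Convergents:
  p_0/q_0 = 15/1
  p_1/q_1 = 106/7
  p_2/q_2 = 121/8
  p_3/q_3 = 227/15
  p_4/q_4 = 1710/113
  p_5/q_5 = 51527/3405
q_4 = 113 ≤ 288 < 3405 = q_5, so the answer is 1710/113.

1710/113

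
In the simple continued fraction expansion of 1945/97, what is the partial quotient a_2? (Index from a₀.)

2

1945 = 20·97 + 5   →  a_0 = 20
97 = 19·5 + 2   →  a_1 = 19
5 = 2·2 + 1   →  a_2 = 2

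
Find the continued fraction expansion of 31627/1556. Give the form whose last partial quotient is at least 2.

31627 = 20*1556 + 507
1556 = 3*507 + 35
507 = 14*35 + 17
35 = 2*17 + 1
17 = 17*1 + 0  (stop)
So 31627/1556 = [20; 3, 14, 2, 17].

[20; 3, 14, 2, 17]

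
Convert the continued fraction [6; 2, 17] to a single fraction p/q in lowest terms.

227/35

Fold from the inside: start with 17/1.
  2 + 1/17 = 35/17
  6 + 17/35 = 227/35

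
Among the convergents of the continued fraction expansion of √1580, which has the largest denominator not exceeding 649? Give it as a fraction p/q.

√1580 = [39; 1, 2, 1, 78, …] (period length 4).
Convergents:
  p_0/q_0 = 39/1
  p_1/q_1 = 40/1
  p_2/q_2 = 119/3
  p_3/q_3 = 159/4
  p_4/q_4 = 12521/315
  p_5/q_5 = 12680/319
  p_6/q_6 = 37881/953
q_5 = 319 ≤ 649 < 953 = q_6, so the answer is 12680/319.

12680/319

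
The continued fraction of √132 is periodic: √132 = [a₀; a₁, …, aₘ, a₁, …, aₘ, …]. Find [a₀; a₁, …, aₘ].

a₀ = ⌊√132⌋ = 11.
With m₀=0, d₀=1 and mₖ₊₁ = dₖaₖ − mₖ, dₖ₊₁ = (n − mₖ₊₁²)/dₖ, aₖ₊₁ = ⌊(a₀+mₖ₊₁)/dₖ₊₁⌋:
  k=1: m=11, d=11, a=2
  k=2: m=11, d=1, a=22
d=1 and a=2a₀=22 at k=2, so the next step gives (m, d) = (11, 11) again — its k=1 value — and the period has length 2.

[11; 2, 22]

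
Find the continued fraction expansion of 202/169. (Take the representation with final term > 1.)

[1; 5, 8, 4]

202 = 1×169 + 33
169 = 5×33 + 4
33 = 8×4 + 1
4 = 4×1 + 0  (stop)
So 202/169 = [1; 5, 8, 4].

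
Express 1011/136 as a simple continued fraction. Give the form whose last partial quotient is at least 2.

1011 = 7*136 + 59
136 = 2*59 + 18
59 = 3*18 + 5
18 = 3*5 + 3
5 = 1*3 + 2
3 = 1*2 + 1
2 = 2*1 + 0  (stop)
So 1011/136 = [7; 2, 3, 3, 1, 1, 2].

[7; 2, 3, 3, 1, 1, 2]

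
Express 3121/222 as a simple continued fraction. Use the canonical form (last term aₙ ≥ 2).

3121 = 14×222 + 13
222 = 17×13 + 1
13 = 13×1 + 0  (stop)
So 3121/222 = [14; 17, 13].

[14; 17, 13]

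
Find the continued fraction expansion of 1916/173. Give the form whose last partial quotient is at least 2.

[11; 13, 3, 4]

1916 = 11*173 + 13
173 = 13*13 + 4
13 = 3*4 + 1
4 = 4*1 + 0  (stop)
So 1916/173 = [11; 13, 3, 4].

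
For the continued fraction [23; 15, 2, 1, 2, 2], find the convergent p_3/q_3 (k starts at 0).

Using pₖ = aₖpₖ₋₁ + pₖ₋₂, qₖ = aₖqₖ₋₁ + qₖ₋₂ (with p₋₁=1, p₋₂=0, q₋₁=0, q₋₂=1):
  k=0: a=23, p=23, q=1
  k=1: a=15, p=346, q=15
  k=2: a=2, p=715, q=31
  k=3: a=1, p=1061, q=46

1061/46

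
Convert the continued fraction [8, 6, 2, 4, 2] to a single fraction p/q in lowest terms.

Using pₖ = aₖpₖ₋₁ + pₖ₋₂ and qₖ = aₖqₖ₋₁ + qₖ₋₂:
  k=0: a=8, p=8, q=1
  k=1: a=6, p=49, q=6
  k=2: a=2, p=106, q=13
  k=3: a=4, p=473, q=58
  k=4: a=2, p=1052, q=129

1052/129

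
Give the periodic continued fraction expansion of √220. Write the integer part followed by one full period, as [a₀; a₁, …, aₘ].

a₀ = ⌊√220⌋ = 14.
With m₀=0, d₀=1 and mₖ₊₁ = dₖaₖ − mₖ, dₖ₊₁ = (n − mₖ₊₁²)/dₖ, aₖ₊₁ = ⌊(a₀+mₖ₊₁)/dₖ₊₁⌋:
  k=1: m=14, d=24, a=1
  k=2: m=10, d=5, a=4
  k=3: m=10, d=24, a=1
  k=4: m=14, d=1, a=28
d=1 and a=2a₀=28 at k=4, so the next step gives (m, d) = (14, 24) again — its k=1 value — and the period has length 4.

[14; 1, 4, 1, 28]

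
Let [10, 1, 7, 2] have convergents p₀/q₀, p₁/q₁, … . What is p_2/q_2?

87/8

Using pₖ = aₖpₖ₋₁ + pₖ₋₂, qₖ = aₖqₖ₋₁ + qₖ₋₂ (with p₋₁=1, p₋₂=0, q₋₁=0, q₋₂=1):
  k=0: a=10, p=10, q=1
  k=1: a=1, p=11, q=1
  k=2: a=7, p=87, q=8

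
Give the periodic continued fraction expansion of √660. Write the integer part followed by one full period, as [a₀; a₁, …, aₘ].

a₀ = ⌊√660⌋ = 25.
With m₀=0, d₀=1 and mₖ₊₁ = dₖaₖ − mₖ, dₖ₊₁ = (n − mₖ₊₁²)/dₖ, aₖ₊₁ = ⌊(a₀+mₖ₊₁)/dₖ₊₁⌋:
  k=1: m=25, d=35, a=1
  k=2: m=10, d=16, a=2
  k=3: m=22, d=11, a=4
  k=4: m=22, d=16, a=2
  k=5: m=10, d=35, a=1
  k=6: m=25, d=1, a=50
d=1 and a=2a₀=50 at k=6, so the next step gives (m, d) = (25, 35) again — its k=1 value — and the period has length 6.

[25; 1, 2, 4, 2, 1, 50]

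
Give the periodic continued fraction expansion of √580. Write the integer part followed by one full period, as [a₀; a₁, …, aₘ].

a₀ = ⌊√580⌋ = 24.
With m₀=0, d₀=1 and mₖ₊₁ = dₖaₖ − mₖ, dₖ₊₁ = (n − mₖ₊₁²)/dₖ, aₖ₊₁ = ⌊(a₀+mₖ₊₁)/dₖ₊₁⌋:
  k=1: m=24, d=4, a=12
  k=2: m=24, d=1, a=48
d=1 and a=2a₀=48 at k=2, so the next step gives (m, d) = (24, 4) again — its k=1 value — and the period has length 2.

[24; 12, 48]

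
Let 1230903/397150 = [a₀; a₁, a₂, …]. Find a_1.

1230903 = 3·397150 + 39453   →  a_0 = 3
397150 = 10·39453 + 2620   →  a_1 = 10

10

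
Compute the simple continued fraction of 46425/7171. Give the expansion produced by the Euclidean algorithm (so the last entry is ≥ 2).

46425 = 6×7171 + 3399
7171 = 2×3399 + 373
3399 = 9×373 + 42
373 = 8×42 + 37
42 = 1×37 + 5
37 = 7×5 + 2
5 = 2×2 + 1
2 = 2×1 + 0  (stop)
So 46425/7171 = [6; 2, 9, 8, 1, 7, 2, 2].

[6; 2, 9, 8, 1, 7, 2, 2]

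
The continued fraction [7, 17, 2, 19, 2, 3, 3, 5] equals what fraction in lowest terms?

600277/85059

Using pₖ = aₖpₖ₋₁ + pₖ₋₂ and qₖ = aₖqₖ₋₁ + qₖ₋₂:
  k=0: a=7, p=7, q=1
  k=1: a=17, p=120, q=17
  k=2: a=2, p=247, q=35
  k=3: a=19, p=4813, q=682
  k=4: a=2, p=9873, q=1399
  k=5: a=3, p=34432, q=4879
  k=6: a=3, p=113169, q=16036
  k=7: a=5, p=600277, q=85059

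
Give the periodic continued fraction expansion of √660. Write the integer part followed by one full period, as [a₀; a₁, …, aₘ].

[25; 1, 2, 4, 2, 1, 50]

a₀ = ⌊√660⌋ = 25.
With m₀=0, d₀=1 and mₖ₊₁ = dₖaₖ − mₖ, dₖ₊₁ = (n − mₖ₊₁²)/dₖ, aₖ₊₁ = ⌊(a₀+mₖ₊₁)/dₖ₊₁⌋:
  k=1: m=25, d=35, a=1
  k=2: m=10, d=16, a=2
  k=3: m=22, d=11, a=4
  k=4: m=22, d=16, a=2
  k=5: m=10, d=35, a=1
  k=6: m=25, d=1, a=50
d=1 and a=2a₀=50 at k=6, so the next step gives (m, d) = (25, 35) again — its k=1 value — and the period has length 6.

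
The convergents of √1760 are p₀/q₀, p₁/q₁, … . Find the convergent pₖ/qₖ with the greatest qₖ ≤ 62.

√1760 = [41; 1, 19, 1, 82, …] (period length 4).
Convergents:
  p_0/q_0 = 41/1
  p_1/q_1 = 42/1
  p_2/q_2 = 839/20
  p_3/q_3 = 881/21
  p_4/q_4 = 73081/1742
q_3 = 21 ≤ 62 < 1742 = q_4, so the answer is 881/21.

881/21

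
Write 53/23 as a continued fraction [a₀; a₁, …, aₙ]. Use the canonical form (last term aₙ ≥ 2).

[2; 3, 3, 2]

53 = 2·23 + 7
23 = 3·7 + 2
7 = 3·2 + 1
2 = 2·1 + 0  (stop)
So 53/23 = [2; 3, 3, 2].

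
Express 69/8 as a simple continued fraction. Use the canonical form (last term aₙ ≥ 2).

[8; 1, 1, 1, 2]

69 = 8*8 + 5
8 = 1*5 + 3
5 = 1*3 + 2
3 = 1*2 + 1
2 = 2*1 + 0  (stop)
So 69/8 = [8; 1, 1, 1, 2].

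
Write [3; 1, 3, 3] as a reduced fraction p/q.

49/13

Using pₖ = aₖpₖ₋₁ + pₖ₋₂ and qₖ = aₖqₖ₋₁ + qₖ₋₂:
  k=0: a=3, p=3, q=1
  k=1: a=1, p=4, q=1
  k=2: a=3, p=15, q=4
  k=3: a=3, p=49, q=13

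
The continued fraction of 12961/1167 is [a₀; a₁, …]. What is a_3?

2

12961 = 11·1167 + 124   →  a_0 = 11
1167 = 9·124 + 51   →  a_1 = 9
124 = 2·51 + 22   →  a_2 = 2
51 = 2·22 + 7   →  a_3 = 2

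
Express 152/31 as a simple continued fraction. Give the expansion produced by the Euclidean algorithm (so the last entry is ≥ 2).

152 = 4·31 + 28
31 = 1·28 + 3
28 = 9·3 + 1
3 = 3·1 + 0  (stop)
So 152/31 = [4; 1, 9, 3].

[4; 1, 9, 3]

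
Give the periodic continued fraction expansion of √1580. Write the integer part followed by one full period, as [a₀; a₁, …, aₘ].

[39; 1, 2, 1, 78]

a₀ = ⌊√1580⌋ = 39.
With m₀=0, d₀=1 and mₖ₊₁ = dₖaₖ − mₖ, dₖ₊₁ = (n − mₖ₊₁²)/dₖ, aₖ₊₁ = ⌊(a₀+mₖ₊₁)/dₖ₊₁⌋:
  k=1: m=39, d=59, a=1
  k=2: m=20, d=20, a=2
  k=3: m=20, d=59, a=1
  k=4: m=39, d=1, a=78
d=1 and a=2a₀=78 at k=4, so the next step gives (m, d) = (39, 59) again — its k=1 value — and the period has length 4.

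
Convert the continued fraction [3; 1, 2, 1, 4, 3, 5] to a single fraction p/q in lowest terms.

1211/324

Fold from the inside: start with 5/1.
  3 + 1/5 = 16/5
  4 + 5/16 = 69/16
  1 + 16/69 = 85/69
  2 + 69/85 = 239/85
  1 + 85/239 = 324/239
  3 + 239/324 = 1211/324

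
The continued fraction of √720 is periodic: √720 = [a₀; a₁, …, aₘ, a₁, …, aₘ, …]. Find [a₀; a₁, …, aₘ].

[26; 1, 4, 1, 52]

a₀ = ⌊√720⌋ = 26.
With m₀=0, d₀=1 and mₖ₊₁ = dₖaₖ − mₖ, dₖ₊₁ = (n − mₖ₊₁²)/dₖ, aₖ₊₁ = ⌊(a₀+mₖ₊₁)/dₖ₊₁⌋:
  k=1: m=26, d=44, a=1
  k=2: m=18, d=9, a=4
  k=3: m=18, d=44, a=1
  k=4: m=26, d=1, a=52
d=1 and a=2a₀=52 at k=4, so the next step gives (m, d) = (26, 44) again — its k=1 value — and the period has length 4.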